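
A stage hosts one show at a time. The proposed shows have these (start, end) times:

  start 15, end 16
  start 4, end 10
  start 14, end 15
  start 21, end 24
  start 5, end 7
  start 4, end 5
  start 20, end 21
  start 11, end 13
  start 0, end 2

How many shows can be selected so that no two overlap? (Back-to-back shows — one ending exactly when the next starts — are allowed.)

8

Order by finish time; keep every interval that doesn't clash with the previous kept one.
By end time: (0,2), (4,5), (5,7), (4,10), (11,13), (14,15), (15,16), (20,21), (21,24).
Pick (0,2); next start ≥ 2 → (4,5); next start ≥ 5 → (5,7); next start ≥ 7 → (11,13); next start ≥ 13 → (14,15); next start ≥ 15 → (15,16); next start ≥ 16 → (20,21); next start ≥ 21 → (21,24).
Selected 8 shows.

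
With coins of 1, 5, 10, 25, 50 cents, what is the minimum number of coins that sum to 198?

198 = 3×50 + 1×25 + 2×10 + 3×1
Total coins = 3 + 1 + 2 + 3 = 9

9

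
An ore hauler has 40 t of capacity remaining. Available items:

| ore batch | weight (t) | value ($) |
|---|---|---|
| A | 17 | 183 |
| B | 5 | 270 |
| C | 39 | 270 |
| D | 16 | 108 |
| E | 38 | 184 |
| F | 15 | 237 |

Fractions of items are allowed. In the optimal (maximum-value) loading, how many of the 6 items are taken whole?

Order: B (270/5=54.00) > F (237/15=15.80) > A (183/17=10.76) > C (270/39=6.92) > D (108/16=6.75) > E (184/38=4.84)
Fill: take B (5 @ 270) → take F (15 @ 237) → take A (17 @ 183) → take 3/39 of C → 20.77; 40/40 used.
3 item(s) taken whole; one partial (take 3/39 of C).

3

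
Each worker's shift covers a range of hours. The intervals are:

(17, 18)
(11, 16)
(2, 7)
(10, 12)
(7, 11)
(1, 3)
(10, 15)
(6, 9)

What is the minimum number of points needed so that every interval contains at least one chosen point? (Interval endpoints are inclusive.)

By right end: [1,3]  [2,7]  [6,9]  [7,11]  [10,12]  [10,15]  [11,16]  [17,18]
[1,3] uncovered → point at 3; [6,9] uncovered → point at 9; [10,12] uncovered → point at 12; [17,18] uncovered → point at 18.
Points: 3, 9, 12, 18 (4 total).

4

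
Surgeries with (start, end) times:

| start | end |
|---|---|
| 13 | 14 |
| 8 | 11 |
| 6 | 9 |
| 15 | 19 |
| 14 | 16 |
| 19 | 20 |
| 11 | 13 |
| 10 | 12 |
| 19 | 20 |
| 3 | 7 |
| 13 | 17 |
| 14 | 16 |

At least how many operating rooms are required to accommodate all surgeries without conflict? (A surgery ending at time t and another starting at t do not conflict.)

Events (time:±→running): 3:+→1 6:+→2 7:-→1 8:+→2 9:-→1 10:+→2 11:-→1 11:+→2 12:-→1 13:-→0 13:+→1 13:+→2 14:-→1 14:+→2 14:+→3 15:+→4 … peak 4.

4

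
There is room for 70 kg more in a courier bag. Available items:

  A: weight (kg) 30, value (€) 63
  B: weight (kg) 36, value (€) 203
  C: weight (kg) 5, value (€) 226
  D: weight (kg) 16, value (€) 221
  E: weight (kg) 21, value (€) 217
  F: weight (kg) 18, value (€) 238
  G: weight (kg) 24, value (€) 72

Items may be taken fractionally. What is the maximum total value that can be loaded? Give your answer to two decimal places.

Greedy by value/weight ratio, highest first.
Ratios (sorted): C 45.20, D 13.81, F 13.22, E 10.33, B 5.64, G 3.00, A 2.10
take C (5 @ 226); take D (16 @ 221); take F (18 @ 238); take E (21 @ 217); take 10/36 of B → 56.39. Capacity used 70/70.
Total value = 958.39

958.39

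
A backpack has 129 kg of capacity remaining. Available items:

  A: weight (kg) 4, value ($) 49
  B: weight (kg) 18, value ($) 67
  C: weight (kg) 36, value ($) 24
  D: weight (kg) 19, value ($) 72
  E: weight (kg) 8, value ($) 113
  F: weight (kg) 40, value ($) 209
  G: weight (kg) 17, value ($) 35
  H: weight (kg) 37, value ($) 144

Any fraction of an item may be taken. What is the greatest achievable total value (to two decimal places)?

Order: E (113/8=14.12) > A (49/4=12.25) > F (209/40=5.22) > H (144/37=3.89) > D (72/19=3.79) > B (67/18=3.72) > G (35/17=2.06) > C (24/36=0.67)
Fill: take E (8 @ 113) → take A (4 @ 49) → take F (40 @ 209) → take H (37 @ 144) → take D (19 @ 72) → take B (18 @ 67) → take 3/17 of G → 6.18; 129/129 used.
Total value = 660.18

660.18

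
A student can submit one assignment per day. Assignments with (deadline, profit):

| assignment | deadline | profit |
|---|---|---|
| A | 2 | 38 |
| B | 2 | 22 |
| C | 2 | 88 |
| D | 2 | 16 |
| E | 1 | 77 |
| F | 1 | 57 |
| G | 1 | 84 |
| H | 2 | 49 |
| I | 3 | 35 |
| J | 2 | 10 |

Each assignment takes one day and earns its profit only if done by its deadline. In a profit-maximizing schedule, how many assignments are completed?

Sort by profit descending; place each in the latest free slot ≤ its deadline.
By profit: C(d2,88), G(d1,84), E(d1,77), F(d1,57), H(d2,49), A(d2,38), I(d3,35), B(d2,22), D(d2,16), J(d2,10)
C→slot 2; G→slot 1; E skipped; F skipped; H skipped; A skipped; I→slot 3; B skipped; D skipped; J skipped.
3 of 10 scheduled.

3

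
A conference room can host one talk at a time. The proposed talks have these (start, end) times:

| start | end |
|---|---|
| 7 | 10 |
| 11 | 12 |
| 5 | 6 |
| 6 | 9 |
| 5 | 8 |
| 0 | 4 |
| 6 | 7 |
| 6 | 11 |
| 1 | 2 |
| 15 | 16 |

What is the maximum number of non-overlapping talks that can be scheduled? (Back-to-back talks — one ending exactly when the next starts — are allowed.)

Order by finish time; keep every interval that doesn't clash with the previous kept one.
By end time: (1,2), (0,4), (5,6), (6,7), (5,8), (6,9), (7,10), (6,11), (11,12), (15,16).
Pick (1,2); next start ≥ 2 → (5,6); next start ≥ 6 → (6,7); next start ≥ 7 → (7,10); next start ≥ 10 → (11,12); next start ≥ 12 → (15,16).
Selected 6 talks.

6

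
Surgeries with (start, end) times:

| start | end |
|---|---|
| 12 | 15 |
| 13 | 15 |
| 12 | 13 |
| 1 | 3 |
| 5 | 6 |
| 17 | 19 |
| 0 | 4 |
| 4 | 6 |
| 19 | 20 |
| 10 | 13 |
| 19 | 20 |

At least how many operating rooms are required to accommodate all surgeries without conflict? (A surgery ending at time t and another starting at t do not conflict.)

3

Count concurrent intervals with a sweep; the peak is the room count.
Events (time:±→running): 0:+→1 1:+→2 3:-→1 4:-→0 4:+→1 5:+→2 6:-→1 6:-→0 10:+→1 12:+→2 12:+→3 … peak 3.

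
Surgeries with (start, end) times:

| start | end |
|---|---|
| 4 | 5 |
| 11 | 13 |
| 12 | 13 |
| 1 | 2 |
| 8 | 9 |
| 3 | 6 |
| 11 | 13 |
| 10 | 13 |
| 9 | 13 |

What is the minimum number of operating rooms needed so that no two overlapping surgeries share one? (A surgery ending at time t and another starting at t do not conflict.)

5

Count concurrent intervals with a sweep; the peak is the room count.
starts: [1, 3, 4, 8, 9, 10, 11, 11, 12]
ends:   [2, 5, 6, 9, 13, 13, 13, 13, 13]
s1→1 e2→0 s3→1 s4→2 e5→1 e6→0 s8→1 e9→0 s9→1 s10→2 s11→3 s11→4 s12→5  — peak 5.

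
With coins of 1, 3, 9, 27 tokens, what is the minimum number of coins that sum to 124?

8

124 = 4×27 + 1×9 + 2×3 + 1×1
Total coins = 4 + 1 + 2 + 1 = 8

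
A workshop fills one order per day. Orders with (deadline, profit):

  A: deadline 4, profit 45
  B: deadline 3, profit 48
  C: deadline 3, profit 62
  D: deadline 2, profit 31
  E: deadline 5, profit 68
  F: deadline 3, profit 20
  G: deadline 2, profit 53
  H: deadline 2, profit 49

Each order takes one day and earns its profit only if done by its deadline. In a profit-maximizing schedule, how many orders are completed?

5

Sort by profit descending; place each in the latest free slot ≤ its deadline.
Profit order: E=68 C=62 G=53 H=49 B=48 A=45 D=31 F=20
Assign: E→slot 5, C→slot 3, G→slot 2, H→slot 1, B skipped, A→slot 4, D skipped, F skipped.
Slots: [1:H] [2:G] [3:C] [4:A] [5:E]
5 of 8 scheduled.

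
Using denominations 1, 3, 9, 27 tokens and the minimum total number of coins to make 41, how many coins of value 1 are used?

2

41 = 1×27 + 1×9 + 1×3 + 2×1
Count of 1: 2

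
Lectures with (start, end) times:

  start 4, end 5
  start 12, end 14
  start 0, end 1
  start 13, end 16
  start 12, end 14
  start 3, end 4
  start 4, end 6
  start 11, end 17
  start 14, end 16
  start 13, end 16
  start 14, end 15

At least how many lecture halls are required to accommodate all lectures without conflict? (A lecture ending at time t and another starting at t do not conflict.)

5

starts: [0, 3, 4, 4, 11, 12, 12, 13, 13, 14, 14]
ends:   [1, 4, 5, 6, 14, 14, 15, 16, 16, 16, 17]
s0→1 e1→0 s3→1 e4→0 s4→1 s4→2 e5→1 e6→0 s11→1 s12→2 s12→3 s13→4 s13→5  — peak 5.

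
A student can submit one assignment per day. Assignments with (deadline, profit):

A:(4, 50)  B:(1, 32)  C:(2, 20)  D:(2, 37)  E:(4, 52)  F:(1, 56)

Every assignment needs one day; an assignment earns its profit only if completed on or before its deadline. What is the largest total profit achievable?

195

Take jobs in profit order; each goes to the latest open slot no later than its deadline.
By profit: F(d1,56), E(d4,52), A(d4,50), D(d2,37), B(d1,32), C(d2,20)
F→slot 1; E→slot 4; A→slot 3; D→slot 2; B skipped; C skipped.
Profit = 56 + 37 + 50 + 52 = 195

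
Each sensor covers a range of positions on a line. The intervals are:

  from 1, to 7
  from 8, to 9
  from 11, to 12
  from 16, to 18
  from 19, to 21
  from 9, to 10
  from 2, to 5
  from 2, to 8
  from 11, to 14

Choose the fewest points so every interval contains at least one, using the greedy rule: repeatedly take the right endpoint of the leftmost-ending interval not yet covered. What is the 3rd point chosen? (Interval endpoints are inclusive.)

12

Sorted: [2,5] [1,7] [2,8] [8,9] [9,10] [11,12] [11,14] [16,18] [19,21]
{[2,5],[1,7],[2,8]} hit by 5; {[8,9],[9,10]} hit by 9; {[11,12],[11,14]} hit by 12; {[16,18]} hit by 18; {[19,21]} hit by 21.
Points: 5, 9, 12, 18, 21 (5 total).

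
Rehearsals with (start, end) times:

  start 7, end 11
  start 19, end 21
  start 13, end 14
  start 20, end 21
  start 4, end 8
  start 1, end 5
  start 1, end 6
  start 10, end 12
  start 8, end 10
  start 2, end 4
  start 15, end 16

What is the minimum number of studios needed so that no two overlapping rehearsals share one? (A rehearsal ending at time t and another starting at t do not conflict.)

starts: [1, 1, 2, 4, 7, 8, 10, 13, 15, 19, 20]
ends:   [4, 5, 6, 8, 10, 11, 12, 14, 16, 21, 21]
s1→1 s1→2 s2→3  — peak 3.

3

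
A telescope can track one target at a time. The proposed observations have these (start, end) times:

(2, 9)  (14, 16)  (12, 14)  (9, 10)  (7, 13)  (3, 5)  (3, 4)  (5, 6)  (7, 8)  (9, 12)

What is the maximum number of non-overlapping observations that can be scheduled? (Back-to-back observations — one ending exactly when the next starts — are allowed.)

Sort by end time and greedily take each interval whose start is ≥ the last chosen end.
Sorted by end: (3,4)  (3,5)  (5,6)  (7,8)  (2,9)  (9,10)  (9,12)  (7,13)  (12,14)  (14,16)
take (3,4); take (5,6); take (7,8); take (9,10); skip (9,12); take (12,14); take (14,16).
Selected 6 observations.

6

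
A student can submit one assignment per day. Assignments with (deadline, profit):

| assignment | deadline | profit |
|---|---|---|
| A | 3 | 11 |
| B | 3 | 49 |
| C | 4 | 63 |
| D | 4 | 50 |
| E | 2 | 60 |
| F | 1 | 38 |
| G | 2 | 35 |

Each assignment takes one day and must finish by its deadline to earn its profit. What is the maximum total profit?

Sort by profit descending; place each in the latest free slot ≤ its deadline.
By profit: C(d4,63), E(d2,60), D(d4,50), B(d3,49), F(d1,38), G(d2,35), A(d3,11)
C→slot 4; E→slot 2; D→slot 3; B→slot 1; F skipped; G skipped; A skipped.
Profit = 49 + 60 + 50 + 63 = 222

222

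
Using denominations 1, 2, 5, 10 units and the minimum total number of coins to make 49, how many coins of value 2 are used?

2

Greedy: take as many of the largest coin as possible, then repeat with the remainder.
49 = 4×10 + 1×5 + 2×2
Count of 2: 2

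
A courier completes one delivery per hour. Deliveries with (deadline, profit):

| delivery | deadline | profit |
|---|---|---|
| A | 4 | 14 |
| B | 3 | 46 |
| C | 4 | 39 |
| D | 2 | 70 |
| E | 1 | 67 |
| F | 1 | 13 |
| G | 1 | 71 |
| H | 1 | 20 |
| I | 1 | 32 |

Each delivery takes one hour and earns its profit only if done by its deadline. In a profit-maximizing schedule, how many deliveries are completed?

Take jobs in profit order; each goes to the latest open slot no later than its deadline.
By profit: G(d1,71), D(d2,70), E(d1,67), B(d3,46), C(d4,39), I(d1,32), H(d1,20), A(d4,14), F(d1,13)
G→slot 1; D→slot 2; E skipped; B→slot 3; C→slot 4; I skipped; H skipped; A skipped; F skipped.
4 of 9 scheduled.

4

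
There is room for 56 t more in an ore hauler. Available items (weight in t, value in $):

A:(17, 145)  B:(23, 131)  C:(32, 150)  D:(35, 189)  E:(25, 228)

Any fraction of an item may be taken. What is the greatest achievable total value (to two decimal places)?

452.74

Ratios (sorted): E 9.12, A 8.53, B 5.70, D 5.40, C 4.69
take E (25 @ 228); take A (17 @ 145); take 14/23 of B → 79.74. Capacity used 56/56.
Total value = 452.74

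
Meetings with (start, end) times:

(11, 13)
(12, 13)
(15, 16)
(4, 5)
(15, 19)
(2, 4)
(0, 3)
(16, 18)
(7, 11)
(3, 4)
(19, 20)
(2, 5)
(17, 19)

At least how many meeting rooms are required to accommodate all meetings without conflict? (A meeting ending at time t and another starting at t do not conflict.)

3

Events (time:±→running): 0:+→1 2:+→2 2:+→3 … peak 3.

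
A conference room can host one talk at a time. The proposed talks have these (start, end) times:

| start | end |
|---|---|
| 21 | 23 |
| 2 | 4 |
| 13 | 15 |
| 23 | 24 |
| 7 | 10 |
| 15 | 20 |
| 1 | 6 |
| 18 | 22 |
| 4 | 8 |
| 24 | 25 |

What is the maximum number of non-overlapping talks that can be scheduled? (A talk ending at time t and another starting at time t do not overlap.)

Sorted by end: (2,4)  (1,6)  (4,8)  (7,10)  (13,15)  (15,20)  (18,22)  (21,23)  (23,24)  (24,25)
take (2,4); skip (1,6); take (4,8); take (13,15); take (15,20); take (21,23); take (23,24); take (24,25).
Selected 7 talks.

7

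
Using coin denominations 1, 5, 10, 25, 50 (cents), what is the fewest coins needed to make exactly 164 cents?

Use the largest denomination that fits, subtract, and repeat.
164 − 3×50→14 − 1×10→4 − 4×1→0
Total coins = 3 + 1 + 4 = 8

8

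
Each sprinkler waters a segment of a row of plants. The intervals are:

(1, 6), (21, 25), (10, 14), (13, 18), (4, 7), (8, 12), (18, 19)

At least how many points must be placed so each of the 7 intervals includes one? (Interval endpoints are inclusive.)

4

Process intervals by earliest right end; each time one isn't hit yet, stab at its right endpoint.
By right end: [1,6]  [4,7]  [8,12]  [10,14]  [13,18]  [18,19]  [21,25]
[1,6] uncovered → point at 6; [8,12] uncovered → point at 12; [13,18] uncovered → point at 18; [21,25] uncovered → point at 25.
Points: 6, 12, 18, 25 (4 total).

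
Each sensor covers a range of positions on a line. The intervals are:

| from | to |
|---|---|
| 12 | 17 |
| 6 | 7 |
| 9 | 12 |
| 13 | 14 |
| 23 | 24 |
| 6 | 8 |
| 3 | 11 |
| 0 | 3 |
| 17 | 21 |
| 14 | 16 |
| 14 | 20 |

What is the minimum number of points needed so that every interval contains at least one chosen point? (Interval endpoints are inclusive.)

Process intervals by earliest right end; each time one isn't hit yet, stab at its right endpoint.
Sorted: [0,3] [6,7] [6,8] [3,11] [9,12] [13,14] [14,16] [12,17] [14,20] [17,21] [23,24]
{[0,3]} hit by 3; {[6,7],[6,8],[3,11]} hit by 7; {[9,12]} hit by 12; {[13,14],[14,16],[12,17],[14,20]} hit by 14; {[17,21]} hit by 21; {[23,24]} hit by 24.
Points: 3, 7, 12, 14, 21, 24 (6 total).

6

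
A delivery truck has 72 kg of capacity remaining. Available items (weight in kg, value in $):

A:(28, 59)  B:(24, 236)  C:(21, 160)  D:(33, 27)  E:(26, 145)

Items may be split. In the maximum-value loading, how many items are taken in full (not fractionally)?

Order: B (236/24=9.83) > C (160/21=7.62) > E (145/26=5.58) > A (59/28=2.11) > D (27/33=0.82)
Fill: take B (24 @ 236) → take C (21 @ 160) → take E (26 @ 145) → take 1/28 of A → 2.11; 72/72 used.
3 item(s) taken whole; one partial (take 1/28 of A).

3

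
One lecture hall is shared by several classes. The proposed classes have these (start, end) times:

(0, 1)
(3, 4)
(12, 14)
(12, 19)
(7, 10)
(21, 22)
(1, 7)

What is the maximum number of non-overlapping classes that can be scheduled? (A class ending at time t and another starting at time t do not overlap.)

Sort by end time and greedily take each interval whose start is ≥ the last chosen end.
Sorted by end: (0,1)  (3,4)  (1,7)  (7,10)  (12,14)  (12,19)  (21,22)
take (0,1); take (3,4); take (7,10); take (12,14); take (21,22).
Selected 5 classes.

5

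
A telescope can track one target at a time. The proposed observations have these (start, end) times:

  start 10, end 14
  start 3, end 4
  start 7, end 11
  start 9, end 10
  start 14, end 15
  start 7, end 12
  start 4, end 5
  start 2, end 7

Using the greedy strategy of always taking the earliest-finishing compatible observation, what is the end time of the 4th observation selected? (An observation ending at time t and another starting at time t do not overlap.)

Greedy by earliest finish: after sorting by end time, pick each interval compatible with the last pick.
By end time: (3,4), (4,5), (2,7), (9,10), (7,11), (7,12), (10,14), (14,15).
Pick (3,4); next start ≥ 4 → (4,5); next start ≥ 5 → (9,10); next start ≥ 10 → (10,14); next start ≥ 14 → (14,15).
Selected: (3,4) (4,5) (9,10) (10,14) (14,15)

14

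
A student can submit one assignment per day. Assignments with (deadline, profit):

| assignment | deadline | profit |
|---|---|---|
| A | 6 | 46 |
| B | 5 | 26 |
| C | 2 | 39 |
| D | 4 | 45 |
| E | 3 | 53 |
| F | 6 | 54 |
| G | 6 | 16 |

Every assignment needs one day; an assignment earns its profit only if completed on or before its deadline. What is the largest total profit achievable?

263

By profit: F(d6,54), E(d3,53), A(d6,46), D(d4,45), C(d2,39), B(d5,26), G(d6,16)
F→slot 6; E→slot 3; A→slot 5; D→slot 4; C→slot 2; B→slot 1; G skipped.
Profit = 26 + 39 + 53 + 45 + 46 + 54 = 263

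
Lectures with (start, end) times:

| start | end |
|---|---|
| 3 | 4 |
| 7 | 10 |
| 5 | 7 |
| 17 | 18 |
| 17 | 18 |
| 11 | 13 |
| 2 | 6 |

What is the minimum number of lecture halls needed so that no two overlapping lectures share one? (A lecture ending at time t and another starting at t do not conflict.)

2

Count concurrent intervals with a sweep; the peak is the room count.
Events (time:±→running): 2:+→1 3:+→2 … peak 2.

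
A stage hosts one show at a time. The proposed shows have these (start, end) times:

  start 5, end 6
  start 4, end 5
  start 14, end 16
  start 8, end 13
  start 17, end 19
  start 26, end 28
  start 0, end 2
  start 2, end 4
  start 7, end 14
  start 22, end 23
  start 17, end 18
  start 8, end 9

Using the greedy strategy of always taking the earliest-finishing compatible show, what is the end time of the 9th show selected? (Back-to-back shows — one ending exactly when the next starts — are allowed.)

28

Sort by end time and greedily take each interval whose start is ≥ the last chosen end.
Sorted by end: (0,2)  (2,4)  (4,5)  (5,6)  (8,9)  (8,13)  (7,14)  (14,16)  (17,18)  (17,19)  (22,23)  (26,28)
take (0,2); take (2,4); take (4,5); take (5,6); take (8,9); skip (8,13); take (14,16); take (17,18); take (22,23); take (26,28).
Selected: (0,2) (2,4) (4,5) (5,6) (8,9) (14,16) (17,18) (22,23) (26,28)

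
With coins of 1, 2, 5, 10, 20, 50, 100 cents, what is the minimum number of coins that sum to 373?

7

373 = 3×100 + 1×50 + 1×20 + 1×2 + 1×1
Total coins = 3 + 1 + 1 + 1 + 1 = 7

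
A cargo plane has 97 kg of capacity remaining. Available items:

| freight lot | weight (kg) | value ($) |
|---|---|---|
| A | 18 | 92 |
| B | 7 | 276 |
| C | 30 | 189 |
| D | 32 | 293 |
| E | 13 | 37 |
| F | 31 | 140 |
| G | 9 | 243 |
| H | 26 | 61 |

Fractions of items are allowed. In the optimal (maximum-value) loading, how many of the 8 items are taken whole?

Greedy by value/weight ratio, highest first.
Ratios (sorted): B 39.43, G 27.00, D 9.16, C 6.30, A 5.11, F 4.52, E 2.85, H 2.35
take B (7 @ 276); take G (9 @ 243); take D (32 @ 293); take C (30 @ 189); take A (18 @ 92); take 1/31 of F → 4.52. Capacity used 97/97.
5 item(s) taken whole; one partial (take 1/31 of F).

5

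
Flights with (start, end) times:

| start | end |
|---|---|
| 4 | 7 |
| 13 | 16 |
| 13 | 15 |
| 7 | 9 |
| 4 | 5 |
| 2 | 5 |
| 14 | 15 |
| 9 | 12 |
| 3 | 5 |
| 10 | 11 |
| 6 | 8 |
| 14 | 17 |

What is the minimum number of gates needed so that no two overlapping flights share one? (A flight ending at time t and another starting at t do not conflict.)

4

The answer is the maximum number of intervals overlapping at any instant.
starts: [2, 3, 4, 4, 6, 7, 9, 10, 13, 13, 14, 14]
ends:   [5, 5, 5, 7, 8, 9, 11, 12, 15, 15, 16, 17]
s2→1 s3→2 s4→3 s4→4  — peak 4.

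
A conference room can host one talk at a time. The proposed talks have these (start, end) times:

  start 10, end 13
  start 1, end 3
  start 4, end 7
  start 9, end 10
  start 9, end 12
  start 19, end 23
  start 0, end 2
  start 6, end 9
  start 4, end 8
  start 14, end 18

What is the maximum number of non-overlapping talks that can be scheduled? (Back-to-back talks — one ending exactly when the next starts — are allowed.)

6

By end time: (0,2), (1,3), (4,7), (4,8), (6,9), (9,10), (9,12), (10,13), (14,18), (19,23).
Pick (0,2); next start ≥ 2 → (4,7); next start ≥ 7 → (9,10); next start ≥ 10 → (10,13); next start ≥ 13 → (14,18); next start ≥ 18 → (19,23).
Selected 6 talks.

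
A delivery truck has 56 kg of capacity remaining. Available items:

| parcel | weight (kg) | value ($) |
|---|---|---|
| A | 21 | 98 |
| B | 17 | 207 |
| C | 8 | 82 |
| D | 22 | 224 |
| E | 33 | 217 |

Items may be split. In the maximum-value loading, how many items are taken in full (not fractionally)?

Sort by value per unit weight and fill in that order.
Ratios (sorted): B 12.18, C 10.25, D 10.18, E 6.58, A 4.67
take B (17 @ 207); take C (8 @ 82); take D (22 @ 224); take 9/33 of E → 59.18. Capacity used 56/56.
3 item(s) taken whole; one partial (take 9/33 of E).

3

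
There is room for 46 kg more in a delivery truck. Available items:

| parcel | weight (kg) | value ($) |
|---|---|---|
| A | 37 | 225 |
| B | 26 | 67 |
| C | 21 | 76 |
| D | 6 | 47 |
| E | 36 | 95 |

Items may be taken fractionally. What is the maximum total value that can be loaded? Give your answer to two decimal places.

Order: D (47/6=7.83) > A (225/37=6.08) > C (76/21=3.62) > E (95/36=2.64) > B (67/26=2.58)
Fill: take D (6 @ 47) → take A (37 @ 225) → take 3/21 of C → 10.86; 46/46 used.
Total value = 282.86

282.86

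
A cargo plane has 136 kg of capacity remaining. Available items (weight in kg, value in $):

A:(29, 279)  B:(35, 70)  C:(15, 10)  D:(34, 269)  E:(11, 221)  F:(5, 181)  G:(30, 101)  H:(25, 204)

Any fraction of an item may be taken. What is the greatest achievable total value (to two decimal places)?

1259.00

Order: F (181/5=36.20) > E (221/11=20.09) > A (279/29=9.62) > H (204/25=8.16) > D (269/34=7.91) > G (101/30=3.37) > B (70/35=2.00) > C (10/15=0.67)
Fill: take F (5 @ 181) → take E (11 @ 221) → take A (29 @ 279) → take H (25 @ 204) → take D (34 @ 269) → take G (30 @ 101) → take 2/35 of B → 4.00; 136/136 used.
Total value = 1259.00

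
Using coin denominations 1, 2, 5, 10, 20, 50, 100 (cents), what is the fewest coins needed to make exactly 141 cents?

141 = 1×100 + 2×20 + 1×1
Total coins = 1 + 2 + 1 = 4

4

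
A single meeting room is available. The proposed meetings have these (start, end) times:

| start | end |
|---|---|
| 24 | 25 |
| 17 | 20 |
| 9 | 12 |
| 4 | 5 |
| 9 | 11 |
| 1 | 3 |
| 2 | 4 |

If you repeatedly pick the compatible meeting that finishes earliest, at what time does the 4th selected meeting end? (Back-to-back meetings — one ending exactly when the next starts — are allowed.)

By end time: (1,3), (2,4), (4,5), (9,11), (9,12), (17,20), (24,25).
Pick (1,3); next start ≥ 3 → (4,5); next start ≥ 5 → (9,11); next start ≥ 11 → (17,20); next start ≥ 20 → (24,25).
Selected: (1,3) (4,5) (9,11) (17,20) (24,25)

20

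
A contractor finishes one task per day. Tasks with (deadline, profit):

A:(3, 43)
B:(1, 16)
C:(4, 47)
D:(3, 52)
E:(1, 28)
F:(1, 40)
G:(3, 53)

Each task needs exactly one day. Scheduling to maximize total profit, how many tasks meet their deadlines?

4

By profit: G(d3,53), D(d3,52), C(d4,47), A(d3,43), F(d1,40), E(d1,28), B(d1,16)
G→slot 3; D→slot 2; C→slot 4; A→slot 1; F skipped; E skipped; B skipped.
4 of 7 scheduled.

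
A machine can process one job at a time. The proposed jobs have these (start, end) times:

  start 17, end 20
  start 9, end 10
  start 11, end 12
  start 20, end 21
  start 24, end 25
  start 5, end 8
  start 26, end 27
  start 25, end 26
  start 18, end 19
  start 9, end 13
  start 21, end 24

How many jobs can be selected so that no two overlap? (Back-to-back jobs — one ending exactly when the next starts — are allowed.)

9

Sorted by end: (5,8)  (9,10)  (11,12)  (9,13)  (18,19)  (17,20)  (20,21)  (21,24)  (24,25)  (25,26)  (26,27)
take (5,8); take (9,10); take (11,12); take (18,19); take (20,21); take (21,24); take (24,25); take (25,26); take (26,27).
Selected 9 jobs.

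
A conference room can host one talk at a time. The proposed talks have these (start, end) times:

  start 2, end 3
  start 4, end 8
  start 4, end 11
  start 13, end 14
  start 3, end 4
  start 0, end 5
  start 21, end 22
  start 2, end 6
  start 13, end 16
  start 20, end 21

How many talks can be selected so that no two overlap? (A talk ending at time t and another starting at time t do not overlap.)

6

Order by finish time; keep every interval that doesn't clash with the previous kept one.
Sorted by end: (2,3)  (3,4)  (0,5)  (2,6)  (4,8)  (4,11)  (13,14)  (13,16)  (20,21)  (21,22)
take (2,3); take (3,4); skip (2,6); take (4,8); take (13,14); take (20,21); take (21,22).
Selected 6 talks.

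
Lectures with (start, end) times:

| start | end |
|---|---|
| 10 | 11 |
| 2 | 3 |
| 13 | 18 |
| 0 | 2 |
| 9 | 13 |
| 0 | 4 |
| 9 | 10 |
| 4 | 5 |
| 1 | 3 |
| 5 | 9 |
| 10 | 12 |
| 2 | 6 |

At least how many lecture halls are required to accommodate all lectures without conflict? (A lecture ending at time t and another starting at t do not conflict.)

4

Count concurrent intervals with a sweep; the peak is the room count.
starts: [0, 0, 1, 2, 2, 4, 5, 9, 9, 10, 10, 13]
ends:   [2, 3, 3, 4, 5, 6, 9, 10, 11, 12, 13, 18]
s0→1 s0→2 s1→3 e2→2 s2→3 s2→4  — peak 4.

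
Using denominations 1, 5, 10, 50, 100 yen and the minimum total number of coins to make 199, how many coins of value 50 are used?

199 = 1×100 + 1×50 + 4×10 + 1×5 + 4×1
Count of 50: 1

1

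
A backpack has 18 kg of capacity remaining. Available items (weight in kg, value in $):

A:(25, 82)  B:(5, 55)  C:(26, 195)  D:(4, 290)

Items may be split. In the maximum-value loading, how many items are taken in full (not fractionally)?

Sort by value per unit weight and fill in that order.
Ratios (sorted): D 72.50, B 11.00, C 7.50, A 3.28
take D (4 @ 290); take B (5 @ 55); take 9/26 of C → 67.50. Capacity used 18/18.
2 item(s) taken whole; one partial (take 9/26 of C).

2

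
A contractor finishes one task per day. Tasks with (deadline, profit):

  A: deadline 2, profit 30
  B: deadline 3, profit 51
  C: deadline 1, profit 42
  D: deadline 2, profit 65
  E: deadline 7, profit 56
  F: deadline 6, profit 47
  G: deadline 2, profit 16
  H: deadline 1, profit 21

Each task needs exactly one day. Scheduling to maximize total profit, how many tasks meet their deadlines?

5

Sort by profit descending; place each in the latest free slot ≤ its deadline.
By profit: D(d2,65), E(d7,56), B(d3,51), F(d6,47), C(d1,42), A(d2,30), H(d1,21), G(d2,16)
D→slot 2; E→slot 7; B→slot 3; F→slot 6; C→slot 1; A skipped; H skipped; G skipped.
5 of 8 scheduled.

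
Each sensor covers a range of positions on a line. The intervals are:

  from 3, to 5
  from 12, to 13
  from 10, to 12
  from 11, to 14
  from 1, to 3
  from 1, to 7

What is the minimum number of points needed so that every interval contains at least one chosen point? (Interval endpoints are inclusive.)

2

By right end: [1,3]  [3,5]  [1,7]  [10,12]  [12,13]  [11,14]
[1,3] uncovered → point at 3; [10,12] uncovered → point at 12.
Points: 3, 12 (2 total).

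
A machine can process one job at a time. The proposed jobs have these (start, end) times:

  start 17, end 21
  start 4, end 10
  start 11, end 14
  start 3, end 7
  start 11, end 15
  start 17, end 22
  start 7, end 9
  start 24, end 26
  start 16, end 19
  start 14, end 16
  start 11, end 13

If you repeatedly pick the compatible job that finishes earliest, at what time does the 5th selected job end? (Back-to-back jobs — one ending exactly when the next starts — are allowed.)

19

Order by finish time; keep every interval that doesn't clash with the previous kept one.
By end time: (3,7), (7,9), (4,10), (11,13), (11,14), (11,15), (14,16), (16,19), (17,21), (17,22), (24,26).
Pick (3,7); next start ≥ 7 → (7,9); next start ≥ 9 → (11,13); next start ≥ 13 → (14,16); next start ≥ 16 → (16,19); next start ≥ 19 → (24,26).
Selected: (3,7) (7,9) (11,13) (14,16) (16,19) (24,26)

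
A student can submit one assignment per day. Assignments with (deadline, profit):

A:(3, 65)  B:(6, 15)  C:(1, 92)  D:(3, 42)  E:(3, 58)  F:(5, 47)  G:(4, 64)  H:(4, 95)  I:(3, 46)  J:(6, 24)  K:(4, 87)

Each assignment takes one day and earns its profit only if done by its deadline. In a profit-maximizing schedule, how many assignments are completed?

6

By profit: H(d4,95), C(d1,92), K(d4,87), A(d3,65), G(d4,64), E(d3,58), F(d5,47), I(d3,46), D(d3,42), J(d6,24), B(d6,15)
H→slot 4; C→slot 1; K→slot 3; A→slot 2; G skipped; E skipped; F→slot 5; I skipped; D skipped; J→slot 6; B skipped.
6 of 11 scheduled.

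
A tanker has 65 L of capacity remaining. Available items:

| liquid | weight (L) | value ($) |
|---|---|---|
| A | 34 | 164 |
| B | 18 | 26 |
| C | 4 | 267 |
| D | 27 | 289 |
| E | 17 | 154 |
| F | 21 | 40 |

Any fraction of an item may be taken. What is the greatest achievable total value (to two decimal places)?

Ratios (sorted): C 66.75, D 10.70, E 9.06, A 4.82, F 1.90, B 1.44
take C (4 @ 267); take D (27 @ 289); take E (17 @ 154); take 17/34 of A → 82.00. Capacity used 65/65.
Total value = 792.00

792.00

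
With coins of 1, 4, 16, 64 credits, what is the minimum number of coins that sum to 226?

226 = 3×64 + 2×16 + 2×1
Total coins = 3 + 2 + 2 = 7

7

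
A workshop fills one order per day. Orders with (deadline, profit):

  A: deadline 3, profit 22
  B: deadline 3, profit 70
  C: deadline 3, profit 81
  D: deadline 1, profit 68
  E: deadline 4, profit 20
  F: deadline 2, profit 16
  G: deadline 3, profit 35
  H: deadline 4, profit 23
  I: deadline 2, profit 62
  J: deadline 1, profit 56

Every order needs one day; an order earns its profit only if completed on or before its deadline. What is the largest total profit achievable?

242

Profit order: C=81 B=70 D=68 I=62 J=56 G=35 H=23 A=22 E=20 F=16
Assign: C→slot 3, B→slot 2, D→slot 1, I skipped, J skipped, G skipped, H→slot 4, A skipped, E skipped, F skipped.
Slots: [1:D] [2:B] [3:C] [4:H]
Profit = 68 + 70 + 81 + 23 = 242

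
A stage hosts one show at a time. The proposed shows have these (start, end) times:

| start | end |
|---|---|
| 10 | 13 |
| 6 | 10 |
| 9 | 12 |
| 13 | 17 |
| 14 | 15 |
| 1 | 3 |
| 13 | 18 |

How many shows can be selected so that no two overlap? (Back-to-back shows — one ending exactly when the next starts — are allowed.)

By end time: (1,3), (6,10), (9,12), (10,13), (14,15), (13,17), (13,18).
Pick (1,3); next start ≥ 3 → (6,10); next start ≥ 10 → (10,13); next start ≥ 13 → (14,15).
Selected 4 shows.

4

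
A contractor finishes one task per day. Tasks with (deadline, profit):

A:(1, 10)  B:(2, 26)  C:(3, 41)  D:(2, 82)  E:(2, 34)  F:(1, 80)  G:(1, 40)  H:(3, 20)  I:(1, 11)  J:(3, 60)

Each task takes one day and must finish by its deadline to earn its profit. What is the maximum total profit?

Sort by profit descending; place each in the latest free slot ≤ its deadline.
By profit: D(d2,82), F(d1,80), J(d3,60), C(d3,41), G(d1,40), E(d2,34), B(d2,26), H(d3,20), I(d1,11), A(d1,10)
D→slot 2; F→slot 1; J→slot 3; C skipped; G skipped; E skipped; B skipped; H skipped; I skipped; A skipped.
Profit = 80 + 82 + 60 = 222

222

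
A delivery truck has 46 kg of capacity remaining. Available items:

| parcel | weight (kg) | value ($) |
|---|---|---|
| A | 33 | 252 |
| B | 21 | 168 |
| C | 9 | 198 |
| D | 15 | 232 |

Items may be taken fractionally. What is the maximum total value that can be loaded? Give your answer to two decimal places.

605.64

Ratios (sorted): C 22.00, D 15.47, B 8.00, A 7.64
take C (9 @ 198); take D (15 @ 232); take B (21 @ 168); take 1/33 of A → 7.64. Capacity used 46/46.
Total value = 605.64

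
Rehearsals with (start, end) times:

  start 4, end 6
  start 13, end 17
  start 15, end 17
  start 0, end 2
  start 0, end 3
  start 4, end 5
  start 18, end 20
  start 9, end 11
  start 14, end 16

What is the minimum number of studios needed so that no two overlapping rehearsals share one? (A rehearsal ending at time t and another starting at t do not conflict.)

3

starts: [0, 0, 4, 4, 9, 13, 14, 15, 18]
ends:   [2, 3, 5, 6, 11, 16, 17, 17, 20]
s0→1 s0→2 e2→1 e3→0 s4→1 s4→2 e5→1 e6→0 s9→1 e11→0 s13→1 s14→2 s15→3  — peak 3.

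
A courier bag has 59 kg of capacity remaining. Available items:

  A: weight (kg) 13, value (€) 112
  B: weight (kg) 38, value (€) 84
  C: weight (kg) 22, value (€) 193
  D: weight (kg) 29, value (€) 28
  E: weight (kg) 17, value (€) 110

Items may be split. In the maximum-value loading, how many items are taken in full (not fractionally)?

Ratios (sorted): C 8.77, A 8.62, E 6.47, B 2.21, D 0.97
take C (22 @ 193); take A (13 @ 112); take E (17 @ 110); take 7/38 of B → 15.47. Capacity used 59/59.
3 item(s) taken whole; one partial (take 7/38 of B).

3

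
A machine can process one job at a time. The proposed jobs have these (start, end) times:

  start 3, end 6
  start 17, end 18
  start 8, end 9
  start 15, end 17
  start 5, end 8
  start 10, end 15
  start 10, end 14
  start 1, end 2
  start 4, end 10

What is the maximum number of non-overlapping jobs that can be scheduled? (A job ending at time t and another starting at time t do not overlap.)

Order by finish time; keep every interval that doesn't clash with the previous kept one.
Sorted by end: (1,2)  (3,6)  (5,8)  (8,9)  (4,10)  (10,14)  (10,15)  (15,17)  (17,18)
take (1,2); take (3,6); take (8,9); take (10,14); take (15,17); take (17,18).
Selected 6 jobs.

6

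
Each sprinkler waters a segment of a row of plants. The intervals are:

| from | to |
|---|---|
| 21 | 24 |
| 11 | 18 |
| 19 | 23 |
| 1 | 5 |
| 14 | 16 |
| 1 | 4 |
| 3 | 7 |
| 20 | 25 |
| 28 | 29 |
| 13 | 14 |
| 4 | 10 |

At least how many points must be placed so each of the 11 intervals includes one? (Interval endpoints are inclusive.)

Sort by right endpoint; whenever an interval is uncovered, place a point at its right end.
By right end: [1,4]  [1,5]  [3,7]  [4,10]  [13,14]  [14,16]  [11,18]  [19,23]  [21,24]  [20,25]  [28,29]
[1,4] uncovered → point at 4; [13,14] uncovered → point at 14; [19,23] uncovered → point at 23; [28,29] uncovered → point at 29.
Points: 4, 14, 23, 29 (4 total).

4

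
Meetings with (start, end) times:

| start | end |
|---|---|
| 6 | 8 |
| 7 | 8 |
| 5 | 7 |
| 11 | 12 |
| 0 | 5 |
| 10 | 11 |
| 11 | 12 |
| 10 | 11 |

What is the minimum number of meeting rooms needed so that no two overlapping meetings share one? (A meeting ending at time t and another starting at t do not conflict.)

The answer is the maximum number of intervals overlapping at any instant.
Events (time:±→running): 0:+→1 5:-→0 5:+→1 6:+→2 … peak 2.

2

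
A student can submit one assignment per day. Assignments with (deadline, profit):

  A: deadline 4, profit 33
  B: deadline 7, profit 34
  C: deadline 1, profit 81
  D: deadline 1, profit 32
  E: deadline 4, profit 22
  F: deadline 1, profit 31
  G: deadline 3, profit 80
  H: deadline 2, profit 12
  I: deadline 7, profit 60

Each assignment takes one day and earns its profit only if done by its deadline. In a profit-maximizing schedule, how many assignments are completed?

Take jobs in profit order; each goes to the latest open slot no later than its deadline.
Profit order: C=81 G=80 I=60 B=34 A=33 D=32 F=31 E=22 H=12
Assign: C→slot 1, G→slot 3, I→slot 7, B→slot 6, A→slot 4, D skipped, F skipped, E→slot 2, H skipped.
Slots: [1:C] [2:E] [3:G] [4:A] [6:B] [7:I]
6 of 9 scheduled.

6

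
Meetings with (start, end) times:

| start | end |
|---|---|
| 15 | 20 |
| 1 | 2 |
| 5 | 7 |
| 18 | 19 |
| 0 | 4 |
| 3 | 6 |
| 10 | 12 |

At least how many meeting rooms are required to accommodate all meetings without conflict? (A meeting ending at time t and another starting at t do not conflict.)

2

Count concurrent intervals with a sweep; the peak is the room count.
Events (time:±→running): 0:+→1 1:+→2 … peak 2.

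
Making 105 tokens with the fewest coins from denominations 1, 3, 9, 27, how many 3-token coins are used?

105 = 3×27 + 2×9 + 2×3
Count of 3: 2

2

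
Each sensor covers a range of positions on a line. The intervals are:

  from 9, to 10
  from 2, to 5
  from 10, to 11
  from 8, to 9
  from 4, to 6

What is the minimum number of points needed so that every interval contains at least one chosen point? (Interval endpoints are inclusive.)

Process intervals by earliest right end; each time one isn't hit yet, stab at its right endpoint.
Sorted: [2,5] [4,6] [8,9] [9,10] [10,11]
{[2,5],[4,6]} hit by 5; {[8,9],[9,10]} hit by 9; {[10,11]} hit by 11.
Points: 5, 9, 11 (3 total).

3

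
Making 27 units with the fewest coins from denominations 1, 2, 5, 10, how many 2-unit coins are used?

27 = 2×10 + 1×5 + 1×2
Count of 2: 1

1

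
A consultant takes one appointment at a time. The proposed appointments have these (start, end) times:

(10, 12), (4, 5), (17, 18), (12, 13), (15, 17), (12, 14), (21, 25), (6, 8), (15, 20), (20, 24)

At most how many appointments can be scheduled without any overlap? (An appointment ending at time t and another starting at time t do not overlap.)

7

Sort by end time and greedily take each interval whose start is ≥ the last chosen end.
By end time: (4,5), (6,8), (10,12), (12,13), (12,14), (15,17), (17,18), (15,20), (20,24), (21,25).
Pick (4,5); next start ≥ 5 → (6,8); next start ≥ 8 → (10,12); next start ≥ 12 → (12,13); next start ≥ 13 → (15,17); next start ≥ 17 → (17,18); next start ≥ 18 → (20,24).
Selected 7 appointments.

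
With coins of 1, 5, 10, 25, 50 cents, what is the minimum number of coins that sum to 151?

4

Use the largest denomination that fits, subtract, and repeat.
151 = 3×50 + 1×1
Total coins = 3 + 1 = 4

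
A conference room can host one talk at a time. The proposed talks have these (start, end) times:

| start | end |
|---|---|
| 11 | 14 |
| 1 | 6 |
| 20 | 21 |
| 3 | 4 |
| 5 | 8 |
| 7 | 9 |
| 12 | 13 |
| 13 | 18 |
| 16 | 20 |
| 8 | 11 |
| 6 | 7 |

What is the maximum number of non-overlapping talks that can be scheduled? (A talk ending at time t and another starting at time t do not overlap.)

Greedy by earliest finish: after sorting by end time, pick each interval compatible with the last pick.
Sorted by end: (3,4)  (1,6)  (6,7)  (5,8)  (7,9)  (8,11)  (12,13)  (11,14)  (13,18)  (16,20)  (20,21)
take (3,4); take (6,7); skip (5,8); take (7,9); skip (8,11); take (12,13); take (13,18); take (20,21).
Selected 6 talks.

6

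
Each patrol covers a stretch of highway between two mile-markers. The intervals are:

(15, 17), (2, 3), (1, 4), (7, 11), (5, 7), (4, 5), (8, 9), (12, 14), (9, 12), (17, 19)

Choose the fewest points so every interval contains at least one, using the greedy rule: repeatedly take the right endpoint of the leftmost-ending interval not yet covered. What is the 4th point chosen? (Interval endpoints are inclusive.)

14

Process intervals by earliest right end; each time one isn't hit yet, stab at its right endpoint.
By right end: [2,3]  [1,4]  [4,5]  [5,7]  [8,9]  [7,11]  [9,12]  [12,14]  [15,17]  [17,19]
[2,3] uncovered → point at 3; [4,5] uncovered → point at 5; [8,9] uncovered → point at 9; [12,14] uncovered → point at 14; [15,17] uncovered → point at 17.
Points: 3, 5, 9, 14, 17 (5 total).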